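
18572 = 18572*1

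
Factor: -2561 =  - 13^1 * 197^1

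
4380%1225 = 705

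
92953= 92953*1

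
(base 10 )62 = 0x3e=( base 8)76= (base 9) 68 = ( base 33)1T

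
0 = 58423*0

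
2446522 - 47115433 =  - 44668911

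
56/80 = 7/10  =  0.70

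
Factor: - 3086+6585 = 3499^1 = 3499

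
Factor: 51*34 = 2^1*3^1*17^2= 1734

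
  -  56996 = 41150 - 98146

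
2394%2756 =2394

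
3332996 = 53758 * 62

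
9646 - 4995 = 4651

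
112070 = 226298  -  114228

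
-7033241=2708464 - 9741705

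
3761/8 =470+1/8 = 470.12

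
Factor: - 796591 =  - 796591^1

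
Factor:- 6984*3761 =  -  26266824=-  2^3*3^2* 97^1*3761^1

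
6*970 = 5820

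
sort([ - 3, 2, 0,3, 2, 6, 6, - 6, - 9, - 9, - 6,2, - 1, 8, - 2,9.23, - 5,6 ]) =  [ - 9,-9,- 6, - 6 , - 5, - 3, - 2, - 1,0, 2, 2, 2,3, 6, 6, 6,  8, 9.23 ] 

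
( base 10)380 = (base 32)BS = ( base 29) D3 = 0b101111100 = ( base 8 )574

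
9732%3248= 3236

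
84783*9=763047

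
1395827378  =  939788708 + 456038670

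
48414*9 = 435726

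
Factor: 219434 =2^1*109717^1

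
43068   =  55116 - 12048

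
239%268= 239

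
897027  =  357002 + 540025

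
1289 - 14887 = - 13598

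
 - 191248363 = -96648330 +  - 94600033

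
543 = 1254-711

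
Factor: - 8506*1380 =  - 11738280 = - 2^3*3^1 * 5^1 * 23^1*4253^1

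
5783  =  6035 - 252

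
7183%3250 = 683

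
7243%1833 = 1744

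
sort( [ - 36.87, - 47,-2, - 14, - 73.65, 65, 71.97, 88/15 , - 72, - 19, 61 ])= [ - 73.65, - 72, - 47 ,-36.87, - 19, - 14 , - 2 , 88/15,61,65, 71.97 ] 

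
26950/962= 13475/481 = 28.01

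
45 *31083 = 1398735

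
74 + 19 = 93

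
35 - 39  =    -  4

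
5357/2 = 5357/2=2678.50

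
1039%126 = 31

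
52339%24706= 2927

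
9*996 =8964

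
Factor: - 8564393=  -  1249^1 * 6857^1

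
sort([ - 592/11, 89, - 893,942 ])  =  [ - 893,- 592/11,89 , 942]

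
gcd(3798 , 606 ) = 6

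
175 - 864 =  - 689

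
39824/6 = 19912/3 = 6637.33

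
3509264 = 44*79756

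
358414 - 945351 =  - 586937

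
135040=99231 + 35809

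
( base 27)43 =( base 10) 111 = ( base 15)76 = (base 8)157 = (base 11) a1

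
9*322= 2898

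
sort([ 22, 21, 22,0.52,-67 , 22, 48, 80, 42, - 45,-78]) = [ - 78, - 67,  -  45,0.52, 21, 22,  22, 22, 42 , 48, 80]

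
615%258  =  99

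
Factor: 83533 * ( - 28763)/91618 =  - 2402659679/91618 = -2^(-1 )*7^2*19^( - 1)*103^1* 587^1*811^1 * 2411^ (-1)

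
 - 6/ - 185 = 6/185=0.03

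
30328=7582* 4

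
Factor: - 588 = -2^2*3^1*7^2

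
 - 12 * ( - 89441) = 1073292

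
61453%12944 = 9677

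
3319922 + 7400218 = 10720140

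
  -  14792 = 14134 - 28926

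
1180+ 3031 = 4211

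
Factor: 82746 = 2^1*3^2*4597^1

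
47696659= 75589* 631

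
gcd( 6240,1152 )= 96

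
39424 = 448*88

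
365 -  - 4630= 4995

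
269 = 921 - 652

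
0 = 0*848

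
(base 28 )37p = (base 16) A0D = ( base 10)2573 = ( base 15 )B68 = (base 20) 68d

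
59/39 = 1 + 20/39 =1.51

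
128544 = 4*32136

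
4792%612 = 508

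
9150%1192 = 806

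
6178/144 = 42+65/72 = 42.90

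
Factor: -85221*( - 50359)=4291644339 = 3^2* 17^1*557^1*50359^1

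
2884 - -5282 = 8166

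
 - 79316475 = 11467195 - 90783670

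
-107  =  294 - 401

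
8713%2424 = 1441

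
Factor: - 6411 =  - 3^1*2137^1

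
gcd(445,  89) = 89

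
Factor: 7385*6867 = 50712795 = 3^2*5^1*7^2*109^1 * 211^1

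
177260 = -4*(-44315)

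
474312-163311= 311001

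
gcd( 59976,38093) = 1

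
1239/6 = 413/2 = 206.50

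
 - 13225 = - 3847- 9378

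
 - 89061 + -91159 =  - 180220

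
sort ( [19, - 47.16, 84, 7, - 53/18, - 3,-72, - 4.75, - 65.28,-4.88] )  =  [ - 72, - 65.28, - 47.16, - 4.88,  -  4.75, - 3, - 53/18, 7, 19, 84]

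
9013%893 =83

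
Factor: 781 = 11^1*71^1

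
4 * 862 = 3448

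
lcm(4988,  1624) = 69832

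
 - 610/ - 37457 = 610/37457 = 0.02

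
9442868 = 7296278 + 2146590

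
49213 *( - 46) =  - 2263798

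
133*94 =12502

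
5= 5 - 0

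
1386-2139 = -753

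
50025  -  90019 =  - 39994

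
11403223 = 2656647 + 8746576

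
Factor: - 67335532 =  - 2^2*11^2*139123^1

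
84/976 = 21/244 = 0.09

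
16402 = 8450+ 7952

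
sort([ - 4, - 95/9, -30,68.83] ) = [-30,-95/9,- 4, 68.83]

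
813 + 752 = 1565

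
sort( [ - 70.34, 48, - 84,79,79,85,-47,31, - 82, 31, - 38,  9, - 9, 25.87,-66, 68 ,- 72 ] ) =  [ - 84, -82, - 72, - 70.34 , - 66,  -  47, - 38  , - 9, 9, 25.87,31,31 , 48,68, 79,79, 85]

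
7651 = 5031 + 2620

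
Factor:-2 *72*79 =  - 11376 = - 2^4*3^2*79^1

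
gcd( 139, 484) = 1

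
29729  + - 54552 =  -24823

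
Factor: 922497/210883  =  993/227 = 3^1*227^( - 1)*331^1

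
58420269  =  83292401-24872132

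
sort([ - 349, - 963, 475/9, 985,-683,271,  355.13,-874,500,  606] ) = [-963, - 874, - 683,  -  349,475/9,  271,355.13, 500,606,985 ] 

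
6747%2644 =1459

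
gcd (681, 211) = 1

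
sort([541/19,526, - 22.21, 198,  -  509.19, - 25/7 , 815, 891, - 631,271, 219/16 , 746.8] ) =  [-631, - 509.19, - 22.21, - 25/7, 219/16, 541/19 , 198, 271 , 526,746.8,  815, 891 ]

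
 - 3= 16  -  19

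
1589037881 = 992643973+596393908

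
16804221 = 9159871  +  7644350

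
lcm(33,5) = 165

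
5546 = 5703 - 157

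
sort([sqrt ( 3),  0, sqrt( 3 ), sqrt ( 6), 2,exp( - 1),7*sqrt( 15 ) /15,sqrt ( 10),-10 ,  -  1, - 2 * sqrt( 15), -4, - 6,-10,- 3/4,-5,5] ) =[  -  10, - 10,-2 * sqrt(15), - 6, - 5, -4, - 1,-3/4,  0,  exp (-1),sqrt( 3 ),sqrt ( 3), 7*sqrt( 15)/15, 2,sqrt(6),  sqrt (10 ), 5 ]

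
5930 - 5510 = 420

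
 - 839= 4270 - 5109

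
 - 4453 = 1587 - 6040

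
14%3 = 2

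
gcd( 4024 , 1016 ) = 8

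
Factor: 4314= 2^1*3^1*719^1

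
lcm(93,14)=1302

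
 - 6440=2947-9387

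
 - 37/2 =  - 37/2 =- 18.50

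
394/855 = 394/855 = 0.46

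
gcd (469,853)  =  1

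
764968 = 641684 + 123284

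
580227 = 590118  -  9891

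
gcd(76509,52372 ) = 1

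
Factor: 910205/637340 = 182041/127468 = 2^( - 2 )*11^( - 1 )*2897^( - 1 ) * 182041^1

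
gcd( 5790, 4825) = 965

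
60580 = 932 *65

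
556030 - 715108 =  -159078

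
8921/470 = 18 + 461/470=18.98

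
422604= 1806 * 234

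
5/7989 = 5/7989 = 0.00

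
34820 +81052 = 115872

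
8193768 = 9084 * 902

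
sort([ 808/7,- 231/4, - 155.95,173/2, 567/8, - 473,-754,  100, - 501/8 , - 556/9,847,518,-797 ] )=[-797, - 754, - 473, - 155.95, - 501/8 ,-556/9, - 231/4,567/8,173/2,100, 808/7,518,  847 ]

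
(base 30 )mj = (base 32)l7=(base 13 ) 403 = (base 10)679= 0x2A7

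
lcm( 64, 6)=192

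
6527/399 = 16 + 143/399  =  16.36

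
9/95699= 9/95699 = 0.00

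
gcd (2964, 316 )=4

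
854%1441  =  854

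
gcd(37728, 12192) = 96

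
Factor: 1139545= 5^1*11^1 * 20719^1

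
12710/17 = 12710/17 = 747.65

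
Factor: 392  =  2^3 *7^2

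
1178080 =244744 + 933336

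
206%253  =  206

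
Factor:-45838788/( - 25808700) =5^( - 2)*86029^(- 1)*3819899^1  =  3819899/2150725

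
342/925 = 342/925 = 0.37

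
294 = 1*294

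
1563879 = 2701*579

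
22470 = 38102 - 15632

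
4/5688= 1/1422 = 0.00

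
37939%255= 199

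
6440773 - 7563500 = -1122727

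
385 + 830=1215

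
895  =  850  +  45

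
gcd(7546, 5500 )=22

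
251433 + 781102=1032535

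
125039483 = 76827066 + 48212417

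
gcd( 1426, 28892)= 62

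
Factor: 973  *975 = 948675  =  3^1*5^2*7^1*13^1*139^1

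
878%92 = 50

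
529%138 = 115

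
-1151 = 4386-5537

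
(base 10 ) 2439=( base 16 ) 987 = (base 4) 212013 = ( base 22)50j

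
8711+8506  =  17217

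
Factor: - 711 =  - 3^2* 79^1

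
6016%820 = 276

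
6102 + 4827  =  10929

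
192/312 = 8/13  =  0.62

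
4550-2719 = 1831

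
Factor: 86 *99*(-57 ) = -2^1*3^3*11^1*19^1*  43^1 = - 485298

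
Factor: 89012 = 2^2* 7^1*11^1*17^2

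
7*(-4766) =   -  33362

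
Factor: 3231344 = 2^4*47^1*4297^1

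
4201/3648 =4201/3648= 1.15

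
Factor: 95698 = 2^1* 59^1*811^1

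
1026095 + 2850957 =3877052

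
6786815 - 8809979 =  - 2023164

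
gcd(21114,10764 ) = 414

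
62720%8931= 203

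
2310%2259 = 51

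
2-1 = 1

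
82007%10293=9956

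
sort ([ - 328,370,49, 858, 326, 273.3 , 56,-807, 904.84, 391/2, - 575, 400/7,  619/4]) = [- 807,-575,-328 , 49, 56, 400/7,619/4,391/2,273.3,326, 370,858, 904.84]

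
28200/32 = 3525/4=881.25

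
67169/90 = 746+29/90 = 746.32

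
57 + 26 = 83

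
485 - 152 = 333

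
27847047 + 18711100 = 46558147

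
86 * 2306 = 198316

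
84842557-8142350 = 76700207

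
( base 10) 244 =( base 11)202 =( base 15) 114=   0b11110100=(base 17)e6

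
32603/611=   32603/611 = 53.36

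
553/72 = 7 +49/72  =  7.68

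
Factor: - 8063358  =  - 2^1*3^1*1343893^1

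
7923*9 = 71307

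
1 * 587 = 587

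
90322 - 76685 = 13637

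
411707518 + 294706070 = 706413588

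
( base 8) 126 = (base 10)86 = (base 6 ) 222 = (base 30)2Q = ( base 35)2g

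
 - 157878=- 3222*49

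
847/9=847/9 = 94.11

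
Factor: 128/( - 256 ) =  - 2^(-1) = -  1/2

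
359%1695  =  359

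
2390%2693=2390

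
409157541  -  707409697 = - 298252156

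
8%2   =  0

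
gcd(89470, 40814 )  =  2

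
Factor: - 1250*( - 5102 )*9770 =2^3*5^5 * 977^1*2551^1 = 62308175000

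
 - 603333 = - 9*67037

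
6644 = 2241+4403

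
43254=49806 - 6552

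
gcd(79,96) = 1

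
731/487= 1 + 244/487 = 1.50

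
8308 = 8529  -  221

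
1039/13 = 1039/13= 79.92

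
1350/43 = 31 + 17/43 = 31.40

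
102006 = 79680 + 22326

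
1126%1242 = 1126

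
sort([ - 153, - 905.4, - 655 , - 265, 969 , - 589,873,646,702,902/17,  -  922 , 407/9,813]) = [ - 922, - 905.4, - 655,  -  589 ,-265,-153,407/9,902/17,646,702,813,873,969]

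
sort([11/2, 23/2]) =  [11/2, 23/2] 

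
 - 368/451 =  - 1 + 83/451 = - 0.82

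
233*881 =205273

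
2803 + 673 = 3476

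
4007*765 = 3065355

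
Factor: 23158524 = 2^2*3^1*1929877^1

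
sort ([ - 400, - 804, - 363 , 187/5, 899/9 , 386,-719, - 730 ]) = [-804, - 730 , - 719, - 400, -363, 187/5,899/9,  386 ] 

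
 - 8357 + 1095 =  - 7262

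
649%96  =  73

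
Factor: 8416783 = 251^1 * 33533^1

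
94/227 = 94/227  =  0.41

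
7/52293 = 7/52293 = 0.00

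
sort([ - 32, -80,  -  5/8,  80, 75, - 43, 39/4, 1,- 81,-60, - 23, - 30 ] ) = [ - 81, - 80 , - 60, - 43 ,  -  32,- 30,-23, - 5/8, 1, 39/4, 75, 80 ] 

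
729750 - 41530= 688220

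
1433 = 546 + 887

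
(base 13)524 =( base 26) 17h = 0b1101101011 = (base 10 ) 875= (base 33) QH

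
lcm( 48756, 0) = 0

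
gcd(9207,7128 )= 297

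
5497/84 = 5497/84 = 65.44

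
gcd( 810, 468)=18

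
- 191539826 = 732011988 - 923551814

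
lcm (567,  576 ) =36288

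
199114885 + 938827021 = 1137941906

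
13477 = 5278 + 8199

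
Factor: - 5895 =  - 3^2 * 5^1*131^1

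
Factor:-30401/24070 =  - 2^( - 1 )*5^( - 1 )*7^1*29^ (-1)*43^1* 83^(-1 ) * 101^1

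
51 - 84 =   -  33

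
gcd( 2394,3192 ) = 798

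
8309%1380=29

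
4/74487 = 4/74487 = 0.00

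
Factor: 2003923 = 73^1 * 97^1*283^1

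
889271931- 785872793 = 103399138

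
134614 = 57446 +77168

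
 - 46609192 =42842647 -89451839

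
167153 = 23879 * 7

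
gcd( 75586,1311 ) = 1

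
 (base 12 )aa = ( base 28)4I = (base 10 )130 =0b10000010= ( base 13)A0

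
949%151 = 43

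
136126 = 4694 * 29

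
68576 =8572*8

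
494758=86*5753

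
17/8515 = 17/8515 = 0.00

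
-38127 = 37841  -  75968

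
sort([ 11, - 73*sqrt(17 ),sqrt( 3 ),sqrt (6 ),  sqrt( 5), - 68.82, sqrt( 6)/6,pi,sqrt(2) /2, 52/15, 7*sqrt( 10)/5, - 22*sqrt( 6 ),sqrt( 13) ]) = [ - 73*sqrt( 17), - 68.82, - 22 *sqrt( 6), sqrt( 6)/6 , sqrt( 2) /2, sqrt( 3), sqrt ( 5),sqrt ( 6),  pi, 52/15, sqrt (13),7*sqrt(10)/5,  11 ]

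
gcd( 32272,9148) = 4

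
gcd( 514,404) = 2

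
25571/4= 25571/4= 6392.75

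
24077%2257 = 1507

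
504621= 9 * 56069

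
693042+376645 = 1069687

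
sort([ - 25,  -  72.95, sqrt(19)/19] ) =[ - 72.95 , - 25,sqrt(19)/19] 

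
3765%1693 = 379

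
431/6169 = 431/6169 = 0.07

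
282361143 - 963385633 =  - 681024490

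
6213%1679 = 1176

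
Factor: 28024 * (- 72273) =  - 2025378552  =  - 2^3*3^1*31^1*113^1 * 24091^1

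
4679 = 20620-15941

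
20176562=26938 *749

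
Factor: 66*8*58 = 2^5*3^1*11^1*29^1 = 30624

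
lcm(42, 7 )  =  42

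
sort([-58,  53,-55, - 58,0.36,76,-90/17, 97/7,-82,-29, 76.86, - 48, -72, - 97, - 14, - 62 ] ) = [ - 97, -82,-72, - 62, - 58,-58,-55 ,  -  48,  -  29, - 14, - 90/17,0.36, 97/7,53,76, 76.86]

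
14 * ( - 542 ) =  - 7588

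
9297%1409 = 843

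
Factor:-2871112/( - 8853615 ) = 2^3*3^(-2 ) * 5^(-1 )*181^( - 1)*  191^1*1087^( - 1 )*1879^1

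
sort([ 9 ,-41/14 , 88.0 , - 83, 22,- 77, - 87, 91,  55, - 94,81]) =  [ - 94 , - 87,-83, - 77, - 41/14,  9,  22,  55,  81, 88.0,91] 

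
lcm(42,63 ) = 126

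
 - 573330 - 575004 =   -  1148334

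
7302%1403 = 287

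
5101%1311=1168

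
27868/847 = 27868/847 = 32.90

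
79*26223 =2071617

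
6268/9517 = 6268/9517 = 0.66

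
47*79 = 3713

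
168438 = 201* 838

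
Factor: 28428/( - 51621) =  - 9476/17207 = - 2^2*23^1*103^1*17207^( - 1)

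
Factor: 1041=3^1*347^1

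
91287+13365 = 104652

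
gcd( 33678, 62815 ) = 1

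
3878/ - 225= -18 + 172/225 = -17.24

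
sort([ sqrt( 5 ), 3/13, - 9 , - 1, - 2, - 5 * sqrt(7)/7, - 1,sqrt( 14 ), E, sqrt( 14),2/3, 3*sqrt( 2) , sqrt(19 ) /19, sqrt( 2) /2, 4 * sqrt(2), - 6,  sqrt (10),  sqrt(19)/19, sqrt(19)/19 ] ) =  [ - 9, - 6, - 2, -5 * sqrt(7 ) /7, - 1 , - 1,sqrt( 19 ) /19,  sqrt( 19)/19, sqrt (19)/19,3/13, 2/3, sqrt( 2 ) /2,sqrt( 5),  E , sqrt ( 10),sqrt( 14) , sqrt(14), 3 * sqrt( 2),4*sqrt ( 2 ) ]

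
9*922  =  8298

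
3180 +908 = 4088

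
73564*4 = 294256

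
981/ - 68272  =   - 1  +  67291/68272= - 0.01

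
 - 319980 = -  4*79995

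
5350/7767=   5350/7767 = 0.69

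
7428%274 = 30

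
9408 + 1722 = 11130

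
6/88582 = 3/44291 = 0.00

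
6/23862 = 1/3977 = 0.00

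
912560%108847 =41784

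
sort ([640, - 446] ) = [ - 446, 640 ] 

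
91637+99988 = 191625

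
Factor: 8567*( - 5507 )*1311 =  - 3^1 *13^1*19^1 * 23^1*659^1*5507^1 = - 61850972859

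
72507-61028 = 11479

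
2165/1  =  2165 = 2165.00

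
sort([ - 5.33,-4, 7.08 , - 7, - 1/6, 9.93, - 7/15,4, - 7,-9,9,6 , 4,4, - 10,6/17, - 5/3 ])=[ - 10, - 9, - 7,-7,  -  5.33 , - 4, - 5/3,- 7/15, - 1/6, 6/17, 4, 4,4,6, 7.08,9,9.93 ]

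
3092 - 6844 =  - 3752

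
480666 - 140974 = 339692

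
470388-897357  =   - 426969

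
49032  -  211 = 48821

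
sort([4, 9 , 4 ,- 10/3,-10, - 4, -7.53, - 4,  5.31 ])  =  [ - 10, - 7.53, - 4, - 4 , - 10/3, 4,4,5.31,9]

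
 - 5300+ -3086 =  - 8386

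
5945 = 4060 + 1885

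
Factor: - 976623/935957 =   -  3^1*11^( - 1)*85087^(-1 )*325541^1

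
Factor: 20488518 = 2^1* 3^3 * 379417^1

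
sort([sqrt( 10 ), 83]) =[sqrt( 10),83]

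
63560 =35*1816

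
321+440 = 761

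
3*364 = 1092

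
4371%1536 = 1299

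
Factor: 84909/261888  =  83/256 = 2^( - 8 ) * 83^1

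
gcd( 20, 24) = 4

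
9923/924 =9923/924 = 10.74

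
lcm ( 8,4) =8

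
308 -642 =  - 334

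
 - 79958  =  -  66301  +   - 13657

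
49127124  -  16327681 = 32799443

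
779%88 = 75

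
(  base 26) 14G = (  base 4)30130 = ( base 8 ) 1434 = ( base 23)1BE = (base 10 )796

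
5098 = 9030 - 3932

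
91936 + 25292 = 117228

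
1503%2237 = 1503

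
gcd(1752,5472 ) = 24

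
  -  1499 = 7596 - 9095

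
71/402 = 71/402= 0.18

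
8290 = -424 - -8714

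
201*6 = 1206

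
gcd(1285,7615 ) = 5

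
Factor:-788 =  - 2^2*197^1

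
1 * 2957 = 2957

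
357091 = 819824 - 462733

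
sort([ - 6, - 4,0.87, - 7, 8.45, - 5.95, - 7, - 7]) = [ -7, - 7,-7 ,- 6,- 5.95, - 4, 0.87,8.45 ]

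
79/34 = 2+ 11/34 = 2.32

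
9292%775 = 767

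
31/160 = 31/160 = 0.19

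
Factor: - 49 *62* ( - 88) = 267344=2^4*7^2*11^1*31^1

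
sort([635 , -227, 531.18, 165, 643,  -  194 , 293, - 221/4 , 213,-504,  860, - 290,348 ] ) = [  -  504 , - 290,  -  227, - 194,- 221/4,  165,213, 293 , 348, 531.18, 635, 643,860 ]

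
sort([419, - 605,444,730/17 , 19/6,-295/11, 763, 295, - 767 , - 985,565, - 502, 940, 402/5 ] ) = [ - 985 , - 767, - 605,-502, - 295/11 , 19/6, 730/17, 402/5, 295,419 , 444,565 , 763,940]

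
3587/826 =4 + 283/826 = 4.34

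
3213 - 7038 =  - 3825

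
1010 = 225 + 785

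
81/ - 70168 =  - 81/70168 = - 0.00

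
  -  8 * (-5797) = 46376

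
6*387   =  2322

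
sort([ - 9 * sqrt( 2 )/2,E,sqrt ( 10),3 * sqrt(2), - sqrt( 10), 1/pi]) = [ - 9*sqrt( 2 )/2, -sqrt( 10 ),1/pi, E,sqrt( 10), 3*sqrt( 2 ) ] 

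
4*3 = 12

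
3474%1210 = 1054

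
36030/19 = 1896+6/19  =  1896.32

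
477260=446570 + 30690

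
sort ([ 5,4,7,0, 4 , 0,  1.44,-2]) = [ - 2,0, 0,1.44,4 , 4,5,7]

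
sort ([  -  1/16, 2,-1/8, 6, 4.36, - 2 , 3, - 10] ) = [- 10, - 2,  -  1/8, - 1/16, 2, 3,4.36,6]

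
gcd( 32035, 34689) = 1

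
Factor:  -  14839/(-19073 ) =11^1*19^1*71^1*19073^( - 1 )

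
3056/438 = 6+ 214/219 = 6.98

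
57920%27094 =3732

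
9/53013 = 3/17671 = 0.00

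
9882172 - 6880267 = 3001905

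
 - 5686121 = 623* ( - 9127 )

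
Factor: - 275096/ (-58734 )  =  548/117 = 2^2*3^( - 2)*13^(-1)*137^1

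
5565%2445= 675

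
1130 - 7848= - 6718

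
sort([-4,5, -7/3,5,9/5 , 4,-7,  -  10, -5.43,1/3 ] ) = [ - 10, - 7,-5.43,  -  4,-7/3,1/3,9/5,4,5 , 5]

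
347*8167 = 2833949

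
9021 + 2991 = 12012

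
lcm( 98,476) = 3332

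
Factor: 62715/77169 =5^1 * 29^(- 1 )*37^1*113^1*887^(-1)=20905/25723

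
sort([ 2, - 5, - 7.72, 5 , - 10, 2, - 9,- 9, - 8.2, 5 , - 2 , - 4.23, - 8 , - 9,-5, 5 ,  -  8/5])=[  -  10, - 9 ,- 9, -9, - 8.2,-8,-7.72, - 5, - 5, -4.23, - 2,- 8/5, 2, 2, 5, 5,  5 ] 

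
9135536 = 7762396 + 1373140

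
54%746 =54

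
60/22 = 30/11= 2.73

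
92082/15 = 30694/5 = 6138.80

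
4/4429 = 4/4429 = 0.00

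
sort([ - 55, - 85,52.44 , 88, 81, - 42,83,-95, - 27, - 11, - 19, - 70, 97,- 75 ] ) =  [ - 95, - 85,-75, - 70,- 55, - 42 ,-27, -19, - 11, 52.44, 81 , 83,88,97]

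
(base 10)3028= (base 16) BD4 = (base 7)11554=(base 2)101111010100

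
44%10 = 4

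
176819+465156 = 641975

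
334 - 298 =36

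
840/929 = 840/929 = 0.90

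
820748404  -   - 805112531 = 1625860935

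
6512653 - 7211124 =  - 698471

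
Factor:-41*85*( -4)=2^2*5^1*17^1*41^1 = 13940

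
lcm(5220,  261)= 5220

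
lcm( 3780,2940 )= 26460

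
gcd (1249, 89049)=1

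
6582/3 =2194= 2194.00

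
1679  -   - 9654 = 11333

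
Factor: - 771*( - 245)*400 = 2^4*3^1*5^3*7^2*257^1 = 75558000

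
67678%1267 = 527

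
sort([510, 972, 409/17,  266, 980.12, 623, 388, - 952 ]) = [ - 952,409/17,  266, 388, 510, 623 , 972, 980.12 ]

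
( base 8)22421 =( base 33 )8NI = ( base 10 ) 9489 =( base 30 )ag9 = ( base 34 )873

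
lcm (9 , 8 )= 72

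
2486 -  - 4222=6708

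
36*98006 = 3528216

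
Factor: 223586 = 2^1*11^1*10163^1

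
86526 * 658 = 56934108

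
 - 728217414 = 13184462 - 741401876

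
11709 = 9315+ 2394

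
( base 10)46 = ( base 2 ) 101110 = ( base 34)1C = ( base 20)26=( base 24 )1m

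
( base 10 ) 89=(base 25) 3e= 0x59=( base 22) 41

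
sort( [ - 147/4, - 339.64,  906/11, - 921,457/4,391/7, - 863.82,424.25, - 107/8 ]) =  [ - 921, - 863.82, - 339.64,-147/4, - 107/8 , 391/7,906/11,457/4, 424.25 ] 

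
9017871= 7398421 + 1619450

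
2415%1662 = 753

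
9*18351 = 165159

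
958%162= 148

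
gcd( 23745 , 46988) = 1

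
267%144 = 123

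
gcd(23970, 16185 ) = 15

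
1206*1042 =1256652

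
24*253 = 6072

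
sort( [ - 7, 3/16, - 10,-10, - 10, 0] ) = [-10,-10, - 10,-7, 0, 3/16 ] 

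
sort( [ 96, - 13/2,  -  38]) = [ - 38  , - 13/2,96 ] 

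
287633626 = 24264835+263368791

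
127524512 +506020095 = 633544607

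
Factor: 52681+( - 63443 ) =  - 10762 = - 2^1 * 5381^1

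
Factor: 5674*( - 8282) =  - 46992068 = - 2^2* 41^1*101^1*2837^1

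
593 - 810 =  - 217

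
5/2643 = 5/2643 = 0.00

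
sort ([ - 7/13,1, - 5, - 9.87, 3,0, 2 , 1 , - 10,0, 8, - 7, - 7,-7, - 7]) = [ - 10, - 9.87, - 7 ,-7 , -7, - 7, - 5 , - 7/13, 0,0,  1,1 , 2 , 3,  8]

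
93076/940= 23269/235 = 99.02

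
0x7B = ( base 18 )6F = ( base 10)123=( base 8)173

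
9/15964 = 9/15964 = 0.00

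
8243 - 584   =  7659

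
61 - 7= 54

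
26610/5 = 5322 = 5322.00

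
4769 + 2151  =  6920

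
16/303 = 16/303 = 0.05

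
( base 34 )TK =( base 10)1006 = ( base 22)21g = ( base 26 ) 1CI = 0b1111101110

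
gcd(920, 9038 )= 2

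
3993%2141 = 1852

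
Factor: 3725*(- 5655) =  -21064875 = -3^1*5^3*13^1*29^1*149^1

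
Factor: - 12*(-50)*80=2^7*3^1*5^3 = 48000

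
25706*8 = 205648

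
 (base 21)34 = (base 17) 3G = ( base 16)43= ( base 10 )67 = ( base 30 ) 27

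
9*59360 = 534240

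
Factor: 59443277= 59443277^1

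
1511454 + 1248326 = 2759780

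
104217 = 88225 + 15992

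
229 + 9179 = 9408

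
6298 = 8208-1910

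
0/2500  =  0 = 0.00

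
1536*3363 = 5165568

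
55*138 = 7590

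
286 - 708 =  - 422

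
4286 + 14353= 18639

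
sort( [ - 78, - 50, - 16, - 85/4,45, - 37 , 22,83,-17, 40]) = [-78, - 50 ,-37,- 85/4 , - 17,  -  16 , 22 , 40 , 45,83]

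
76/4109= 76/4109= 0.02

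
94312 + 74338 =168650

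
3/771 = 1/257=0.00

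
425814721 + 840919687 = 1266734408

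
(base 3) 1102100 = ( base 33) VC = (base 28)18r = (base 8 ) 2013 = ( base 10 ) 1035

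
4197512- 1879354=2318158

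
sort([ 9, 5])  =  [ 5, 9 ] 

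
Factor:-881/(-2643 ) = 3^( - 1 ) = 1/3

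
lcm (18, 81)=162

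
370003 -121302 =248701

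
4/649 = 4/649 = 0.01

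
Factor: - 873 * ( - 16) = 2^4*3^2*97^1 = 13968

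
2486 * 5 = 12430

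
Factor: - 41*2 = -82 = - 2^1*41^1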